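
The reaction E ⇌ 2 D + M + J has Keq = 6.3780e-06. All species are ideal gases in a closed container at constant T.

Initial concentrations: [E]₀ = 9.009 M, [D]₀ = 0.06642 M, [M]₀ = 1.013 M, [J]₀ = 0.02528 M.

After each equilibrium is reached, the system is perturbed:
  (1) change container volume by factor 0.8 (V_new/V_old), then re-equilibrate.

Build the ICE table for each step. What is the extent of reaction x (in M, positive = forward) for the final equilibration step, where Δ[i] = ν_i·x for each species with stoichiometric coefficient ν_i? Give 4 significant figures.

Q₀ = 1.2540e-05 vs Keq = 6.3780e-06 ⇒ Q>K, reverse
Step 1:
                    E           D           M           J
  Initial       9.009     0.06642       1.013     0.02528
  Change        0.006      -0.012      -0.006      -0.006
  Equil         9.015     0.05442       1.007     0.01928
  solve Keq expr → x = -0.006; check Q = 6.3780e-06
Then change container volume by factor 0.8 (V_new/V_old).
Step 2:
                    E           D           M           J
  Initial       11.27     0.06802       1.259      0.0241
  Change     0.005919    -0.01184   -0.005919   -0.005919
  Equil         11.27     0.05619       1.253     0.01818
  solve Keq expr → x = -0.005919; check Q = 6.3780e-06

x = -0.005919 M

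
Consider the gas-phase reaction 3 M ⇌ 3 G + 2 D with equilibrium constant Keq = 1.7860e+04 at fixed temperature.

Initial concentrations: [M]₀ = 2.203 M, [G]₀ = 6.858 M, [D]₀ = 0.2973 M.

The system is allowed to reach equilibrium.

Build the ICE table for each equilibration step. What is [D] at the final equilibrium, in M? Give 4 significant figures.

Q₀ = 2.666 vs Keq = 1.7860e+04 ⇒ Q<K, forward
Step 1:
                    M           G           D
  Initial       2.203       6.858      0.2973
  Change       -1.774       1.774       1.183
  Equil        0.4289       8.632        1.48
  solve Keq expr → x = 0.5914; check Q = 1.7860e+04

[D]_eq = 1.48 M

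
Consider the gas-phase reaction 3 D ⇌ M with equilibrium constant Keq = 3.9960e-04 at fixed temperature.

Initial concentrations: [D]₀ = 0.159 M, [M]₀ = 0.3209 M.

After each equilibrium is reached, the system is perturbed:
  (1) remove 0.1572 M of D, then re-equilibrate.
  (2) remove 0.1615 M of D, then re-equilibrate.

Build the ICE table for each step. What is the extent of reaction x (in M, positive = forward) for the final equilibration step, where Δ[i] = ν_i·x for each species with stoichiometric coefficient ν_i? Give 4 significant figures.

x = -1.5091e-04 M

Q₀ = 79.83 vs Keq = 3.9960e-04 ⇒ Q>K, reverse
Step 1:
                    D           M
  init          0.159      0.3209
  Δ             0.961     -0.3203
  eq             1.12  5.6143e-04
  solve Keq expr → x = -0.3203; check Q = 3.9960e-04
Then remove 0.1572 M of D.
Step 2:
                    D           M
  init         0.9628  5.6143e-04
  Δ        6.1227e-04 -2.0409e-04
  eq           0.9634  3.5734e-04
  solve Keq expr → x = -2.0409e-04; check Q = 3.9960e-04
Then remove 0.1615 M of D.
Step 3:
                    D           M
  init         0.8019  3.5734e-04
  Δ        4.5274e-04 -1.5091e-04
  eq           0.8024  2.0643e-04
  solve Keq expr → x = -1.5091e-04; check Q = 3.9960e-04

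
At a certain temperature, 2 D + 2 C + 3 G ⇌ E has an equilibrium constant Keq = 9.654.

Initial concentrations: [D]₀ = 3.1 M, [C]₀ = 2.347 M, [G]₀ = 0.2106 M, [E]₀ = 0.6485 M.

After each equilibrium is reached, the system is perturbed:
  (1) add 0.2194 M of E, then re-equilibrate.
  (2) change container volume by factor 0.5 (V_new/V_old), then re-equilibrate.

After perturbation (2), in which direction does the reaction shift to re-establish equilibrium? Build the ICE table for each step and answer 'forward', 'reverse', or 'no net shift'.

Q₀ = 1.312 vs Keq = 9.654 ⇒ Q<K, forward
Step 1:
                  D         C         G         E
  Initial       3.1     2.347    0.2106    0.6485
  Change   -0.06461  -0.06461  -0.09692   0.03231
  Equil       3.035     2.282    0.1137    0.6808
  solve Keq expr → x = 0.03231; check Q = 9.654
Then add 0.2194 M of E.
Step 2:
                  D         C         G         E
  Initial     3.035     2.282    0.1137    0.9002
  Change   0.006992  0.006992   0.01049 -0.003496
  Equil       3.042     2.289    0.1242    0.8967
  solve Keq expr → x = -0.003496; check Q = 9.654
Then change container volume by factor 0.5 (V_new/V_old).
Step 3:
                  D         C         G         E
  Initial     6.085     4.579    0.2483     1.793
  Change    -0.1224   -0.1224   -0.1835   0.06118
  Equil       5.962     4.456    0.0648     1.855
  solve Keq expr → x = 0.06118; check Q = 9.654

Direction: forward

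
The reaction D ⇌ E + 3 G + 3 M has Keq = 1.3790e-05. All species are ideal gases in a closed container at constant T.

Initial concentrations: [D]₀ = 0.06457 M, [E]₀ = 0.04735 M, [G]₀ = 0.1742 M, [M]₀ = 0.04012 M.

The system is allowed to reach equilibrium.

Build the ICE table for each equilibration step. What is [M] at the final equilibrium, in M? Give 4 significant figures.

Q₀ = 2.5033e-07 vs Keq = 1.3790e-05 ⇒ Q<K, forward
Step 1:
                  D         E         G         M
  Initial   0.06457   0.04735    0.1742   0.04012
  Change   -0.01795   0.01795   0.05386   0.05386
  Equil     0.04662    0.0653    0.2281   0.09398
  solve Keq expr → x = 0.01795; check Q = 1.3790e-05

[M]_eq = 0.09398 M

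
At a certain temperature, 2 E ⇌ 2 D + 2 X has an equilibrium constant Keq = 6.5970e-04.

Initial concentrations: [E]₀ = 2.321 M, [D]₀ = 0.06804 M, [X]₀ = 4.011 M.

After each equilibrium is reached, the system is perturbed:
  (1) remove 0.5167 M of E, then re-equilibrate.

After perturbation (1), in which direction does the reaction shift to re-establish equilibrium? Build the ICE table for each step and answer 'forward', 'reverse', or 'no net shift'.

Q₀ = 0.01383 vs Keq = 6.5970e-04 ⇒ Q>K, reverse
Step 1:
                    E           D           X
  Initial       2.321     0.06804       4.011
  Change      0.05264    -0.05264    -0.05264
  Equil         2.374      0.0154       3.958
  solve Keq expr → x = -0.02632; check Q = 6.5970e-04
Then remove 0.5167 M of E.
Step 2:
                    E           D           X
  Initial       1.857      0.0154       3.958
  Change     0.003321   -0.003321   -0.003321
  Equil          1.86     0.01208       3.955
  solve Keq expr → x = -0.001661; check Q = 6.5970e-04

Direction: reverse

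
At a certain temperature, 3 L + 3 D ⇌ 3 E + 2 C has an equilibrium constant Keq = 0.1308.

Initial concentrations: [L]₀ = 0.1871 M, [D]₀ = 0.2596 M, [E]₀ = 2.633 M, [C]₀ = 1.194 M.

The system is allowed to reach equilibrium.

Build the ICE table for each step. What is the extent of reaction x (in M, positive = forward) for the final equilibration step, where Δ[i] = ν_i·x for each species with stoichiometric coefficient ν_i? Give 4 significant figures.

x = -0.3697 M

Q₀ = 2.2710e+05 vs Keq = 0.1308 ⇒ Q>K, reverse
Step 1:
                    L           D           E           C
  I            0.1871      0.2596       2.633       1.194
  C             1.109       1.109      -1.109     -0.7395
  E             1.296       1.369       1.524      0.4545
  solve Keq expr → x = -0.3697; check Q = 0.1308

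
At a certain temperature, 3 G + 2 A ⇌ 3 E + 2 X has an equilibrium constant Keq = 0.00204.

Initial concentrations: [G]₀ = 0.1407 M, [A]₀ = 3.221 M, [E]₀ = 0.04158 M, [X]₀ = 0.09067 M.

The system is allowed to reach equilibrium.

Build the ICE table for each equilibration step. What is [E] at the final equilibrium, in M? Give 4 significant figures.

[E]_eq = 0.09508 M

Q₀ = 2.0451e-05 vs Keq = 0.00204 ⇒ Q<K, forward
Step 1:
                   G          A          E          X
  I           0.1407      3.221    0.04158    0.09067
  C          -0.0535   -0.03567     0.0535    0.03567
  E           0.0872      3.185    0.09508     0.1263
  solve Keq expr → x = 0.01783; check Q = 0.00204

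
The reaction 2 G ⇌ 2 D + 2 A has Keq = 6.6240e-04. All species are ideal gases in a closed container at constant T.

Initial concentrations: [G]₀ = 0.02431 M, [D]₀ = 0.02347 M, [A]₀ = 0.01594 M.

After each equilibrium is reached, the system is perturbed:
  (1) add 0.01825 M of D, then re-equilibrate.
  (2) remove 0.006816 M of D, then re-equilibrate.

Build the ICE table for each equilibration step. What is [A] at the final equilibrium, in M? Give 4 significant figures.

[A]_eq = 0.01683 M

Q₀ = 2.3683e-04 vs Keq = 6.6240e-04 ⇒ Q<K, forward
Step 1:
                   G          D          A
  init       0.02431    0.02347    0.01594
  Δ        -0.003656   0.003656   0.003656
  eq         0.02065    0.02713     0.0196
  solve Keq expr → x = 0.001828; check Q = 6.6240e-04
Then add 0.01825 M of D.
Step 2:
                   G          D          A
  init       0.02065    0.04538     0.0196
  Δ         0.004131  -0.004131  -0.004131
  eq         0.02478    0.04125    0.01547
  solve Keq expr → x = -0.002065; check Q = 6.6240e-04
Then remove 0.006816 M of D.
Step 3:
                   G          D          A
  init       0.02478    0.03443    0.01547
  Δ        -0.001369   0.001369   0.001369
  eq         0.02342     0.0358    0.01683
  solve Keq expr → x = 6.8449e-04; check Q = 6.6240e-04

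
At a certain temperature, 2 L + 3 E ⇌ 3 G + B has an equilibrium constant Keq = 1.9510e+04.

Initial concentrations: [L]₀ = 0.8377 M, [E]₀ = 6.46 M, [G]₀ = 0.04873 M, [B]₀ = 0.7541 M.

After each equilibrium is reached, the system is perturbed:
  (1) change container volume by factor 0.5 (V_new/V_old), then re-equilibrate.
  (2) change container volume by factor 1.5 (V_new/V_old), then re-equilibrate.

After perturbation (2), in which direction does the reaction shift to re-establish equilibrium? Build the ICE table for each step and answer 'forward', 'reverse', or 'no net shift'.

Direction: reverse

Q₀ = 4.6126e-07 vs Keq = 1.9510e+04 ⇒ Q<K, forward
Step 1:
                  L         E         G         B
  Initial    0.8377      6.46   0.04873    0.7541
  Change    -0.8367    -1.255     1.255    0.4184
  Equil   9.7192e-04     5.205     1.304     1.172
  solve Keq expr → x = 0.4184; check Q = 1.9510e+04
Then change container volume by factor 0.5 (V_new/V_old).
Step 2:
                  L         E         G         B
  Initial  0.001944     10.41     2.608     2.345
  Change  -5.6841e-04 -8.5261e-04 8.5261e-04 2.8420e-04
  Equil    0.001375     10.41     2.608     2.345
  solve Keq expr → x = 2.8420e-04; check Q = 1.9510e+04
Then change container volume by factor 1.5 (V_new/V_old).
Step 3:
                  L         E         G         B
  Initial 9.1695e-04     6.939     1.739     1.563
  Change  2.0567e-04 3.0850e-04 -3.0850e-04 -1.0283e-04
  Equil    0.001123      6.94     1.739     1.563
  solve Keq expr → x = -1.0283e-04; check Q = 1.9510e+04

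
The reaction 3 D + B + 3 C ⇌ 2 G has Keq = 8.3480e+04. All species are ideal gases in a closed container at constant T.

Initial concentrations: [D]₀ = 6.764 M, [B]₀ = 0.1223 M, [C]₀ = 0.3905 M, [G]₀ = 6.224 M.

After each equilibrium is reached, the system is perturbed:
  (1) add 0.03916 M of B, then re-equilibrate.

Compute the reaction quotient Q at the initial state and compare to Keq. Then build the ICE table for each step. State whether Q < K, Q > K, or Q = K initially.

Q₀ = 17.19 vs Keq = 8.3480e+04 ⇒ Q<K, forward
Step 1:
                    D           B           C           G
  I             6.764      0.1223      0.3905       6.224
  C           -0.3346     -0.1115     -0.3346      0.2231
  E             6.429     0.01075     0.05585       6.447
  solve Keq expr → x = 0.1115; check Q = 8.3480e+04
Then add 0.03916 M of B.
Step 2:
                    D           B           C           G
  I             6.429     0.04991     0.05585       6.447
  C          -0.02052   -0.006841    -0.02052     0.01368
  E             6.409     0.04307     0.03533       6.461
  solve Keq expr → x = 0.006841; check Q = 8.3480e+04

Q₀ = 17.19; Q < K (proceeds forward)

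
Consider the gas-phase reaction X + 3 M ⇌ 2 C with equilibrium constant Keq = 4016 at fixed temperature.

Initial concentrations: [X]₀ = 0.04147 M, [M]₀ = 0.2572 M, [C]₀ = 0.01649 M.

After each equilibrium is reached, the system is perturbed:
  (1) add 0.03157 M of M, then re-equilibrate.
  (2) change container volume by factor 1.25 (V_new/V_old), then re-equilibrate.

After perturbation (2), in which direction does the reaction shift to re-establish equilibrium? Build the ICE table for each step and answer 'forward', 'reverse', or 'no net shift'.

Direction: reverse

Q₀ = 0.3854 vs Keq = 4016 ⇒ Q<K, forward
Step 1:
                    X           M           C
  Initial     0.04147      0.2572     0.01649
  Change     -0.04052     -0.1216     0.08104
  Equil    9.4920e-04      0.1356     0.09753
  solve Keq expr → x = 0.04052; check Q = 4016
Then add 0.03157 M of M.
Step 2:
                    X           M           C
  Initial  9.4920e-04      0.1672     0.09753
  Change  -4.2184e-04   -0.001266  8.4367e-04
  Equil    5.2736e-04      0.1659     0.09838
  solve Keq expr → x = 4.2184e-04; check Q = 4016
Then change container volume by factor 1.25 (V_new/V_old).
Step 3:
                    X           M           C
  Initial  4.2189e-04      0.1328      0.0787
  Change   2.2031e-04  6.6094e-04 -4.4062e-04
  Equil    6.4220e-04      0.1334     0.07826
  solve Keq expr → x = -2.2031e-04; check Q = 4016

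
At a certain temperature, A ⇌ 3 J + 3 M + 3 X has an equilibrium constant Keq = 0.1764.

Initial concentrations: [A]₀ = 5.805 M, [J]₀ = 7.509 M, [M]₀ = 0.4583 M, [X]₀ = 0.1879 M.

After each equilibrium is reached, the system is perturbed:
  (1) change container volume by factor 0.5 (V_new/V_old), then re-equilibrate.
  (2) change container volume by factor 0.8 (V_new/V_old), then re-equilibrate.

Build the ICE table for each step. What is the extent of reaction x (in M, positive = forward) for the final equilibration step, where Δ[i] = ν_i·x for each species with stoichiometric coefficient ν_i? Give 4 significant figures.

Q₀ = 0.04658 vs Keq = 0.1764 ⇒ Q<K, forward
Step 1:
                   A          J          M          X
  I            5.805      7.509     0.4583     0.1879
  C         -0.02191    0.06572    0.06572    0.06572
  E            5.783      7.575      0.524     0.2536
  solve Keq expr → x = 0.02191; check Q = 0.1764
Then change container volume by factor 0.5 (V_new/V_old).
Step 2:
                   A          J          M          X
  I            11.57      15.15      1.048     0.5072
  C           0.1262    -0.3785    -0.3785    -0.3785
  E            11.69      14.77     0.6695     0.1287
  solve Keq expr → x = -0.1262; check Q = 0.1764
Then change container volume by factor 0.8 (V_new/V_old).
Step 3:
                   A          J          M          X
  I            14.62      18.46     0.8369     0.1609
  C          0.02146   -0.06438   -0.06438   -0.06438
  E            14.64       18.4     0.7725    0.09652
  solve Keq expr → x = -0.02146; check Q = 0.1764

x = -0.02146 M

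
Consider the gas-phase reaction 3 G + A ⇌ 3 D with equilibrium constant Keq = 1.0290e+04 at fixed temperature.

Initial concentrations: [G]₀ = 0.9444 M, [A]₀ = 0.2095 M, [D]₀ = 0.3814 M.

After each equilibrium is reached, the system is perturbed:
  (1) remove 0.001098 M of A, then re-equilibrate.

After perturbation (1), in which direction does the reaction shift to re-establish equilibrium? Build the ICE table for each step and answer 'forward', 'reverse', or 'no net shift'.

Direction: reverse

Q₀ = 0.3144 vs Keq = 1.0290e+04 ⇒ Q<K, forward
Step 1:
                    G           A           D
  I            0.9444      0.2095      0.3814
  C           -0.6199     -0.2066      0.6199
  E            0.3245    0.002856       1.001
  solve Keq expr → x = 0.2066; check Q = 1.0290e+04
Then remove 0.001098 M of A.
Step 2:
                    G           A           D
  I            0.3245    0.001758       1.001
  C          0.002987  9.9575e-04   -0.002987
  E            0.3275    0.002754      0.9983
  solve Keq expr → x = -9.9575e-04; check Q = 1.0290e+04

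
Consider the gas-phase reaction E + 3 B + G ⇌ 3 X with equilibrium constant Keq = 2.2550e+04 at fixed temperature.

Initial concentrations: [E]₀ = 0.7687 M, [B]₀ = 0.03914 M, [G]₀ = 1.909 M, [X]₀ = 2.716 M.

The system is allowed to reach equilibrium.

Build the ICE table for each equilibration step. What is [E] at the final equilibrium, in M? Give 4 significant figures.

Q₀ = 2.2770e+05 vs Keq = 2.2550e+04 ⇒ Q>K, reverse
Step 1:
                    E           B           G           X
  Initial      0.7687     0.03914       1.909       2.716
  Change      0.01446     0.04338     0.01446    -0.04338
  Equil        0.7832     0.08252       1.923       2.673
  solve Keq expr → x = -0.01446; check Q = 2.2550e+04

[E]_eq = 0.7832 M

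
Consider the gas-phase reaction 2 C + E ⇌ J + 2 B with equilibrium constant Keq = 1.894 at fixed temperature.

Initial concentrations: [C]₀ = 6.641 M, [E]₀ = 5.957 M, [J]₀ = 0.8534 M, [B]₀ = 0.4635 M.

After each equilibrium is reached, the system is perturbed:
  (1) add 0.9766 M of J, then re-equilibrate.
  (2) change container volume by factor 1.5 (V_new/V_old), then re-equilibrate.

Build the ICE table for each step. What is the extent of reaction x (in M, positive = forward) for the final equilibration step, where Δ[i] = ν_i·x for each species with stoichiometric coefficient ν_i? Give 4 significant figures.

Q₀ = 6.9784e-04 vs Keq = 1.894 ⇒ Q<K, forward
Step 1:
                    C           E           J           B
  I             6.641       5.957      0.8534      0.4635
  C            -3.944      -1.972       1.972       3.944
  E             2.697       3.985       2.825       4.408
  solve Keq expr → x = 1.972; check Q = 1.894
Then add 0.9766 M of J.
Step 2:
                    C           E           J           B
  I             2.697       3.985       3.802       4.408
  C            0.2067      0.1033     -0.1033     -0.2067
  E             2.903       4.088       3.699       4.201
  solve Keq expr → x = -0.1033; check Q = 1.894
Then change container volume by factor 1.5 (V_new/V_old).
Step 3:
                    C           E           J           B
  I             1.936       2.725       2.466       2.801
  C                 0           0           0           0
  E             1.936       2.725       2.466       2.801
  solve Keq expr → x = 0; check Q = 1.894

x = 0 M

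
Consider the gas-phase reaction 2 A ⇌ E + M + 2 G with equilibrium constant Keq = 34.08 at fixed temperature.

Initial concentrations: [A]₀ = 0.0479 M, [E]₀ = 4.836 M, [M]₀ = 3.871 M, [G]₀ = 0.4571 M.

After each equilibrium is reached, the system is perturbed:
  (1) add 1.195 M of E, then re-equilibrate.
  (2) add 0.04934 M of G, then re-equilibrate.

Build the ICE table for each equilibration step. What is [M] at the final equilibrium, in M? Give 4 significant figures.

Q₀ = 1705 vs Keq = 34.08 ⇒ Q>K, reverse
Step 1:
                    A           E           M           G
  init         0.0479       4.836       3.871      0.4571
  Δ            0.1647    -0.08234    -0.08234     -0.1647
  eq           0.2126       4.754       3.789      0.2924
  solve Keq expr → x = -0.08234; check Q = 34.08
Then add 1.195 M of E.
Step 2:
                    A           E           M           G
  init         0.2126       5.949       3.789      0.2924
  Δ           0.01373   -0.006863   -0.006863    -0.01373
  eq           0.2263       5.942       3.782      0.2787
  solve Keq expr → x = -0.006863; check Q = 34.08
Then add 0.04934 M of G.
Step 3:
                    A           E           M           G
  init         0.2263       5.942       3.782       0.328
  Δ           0.02179    -0.01089    -0.01089    -0.02179
  eq           0.2481       5.931       3.771      0.3062
  solve Keq expr → x = -0.01089; check Q = 34.08

[M]_eq = 3.771 M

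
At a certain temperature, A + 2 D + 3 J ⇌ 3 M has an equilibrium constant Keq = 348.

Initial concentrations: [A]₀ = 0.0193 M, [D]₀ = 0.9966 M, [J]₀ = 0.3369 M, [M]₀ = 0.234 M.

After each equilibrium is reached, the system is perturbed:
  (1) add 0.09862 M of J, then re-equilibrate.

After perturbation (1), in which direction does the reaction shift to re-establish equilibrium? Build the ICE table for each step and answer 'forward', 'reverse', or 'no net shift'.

Direction: forward

Q₀ = 17.48 vs Keq = 348 ⇒ Q<K, forward
Step 1:
                  A         D         J         M
  init       0.0193    0.9966    0.3369     0.234
  Δ        -0.01636  -0.03272  -0.04907   0.04907
  eq       0.002942    0.9639    0.2878    0.2831
  solve Keq expr → x = 0.01636; check Q = 348
Then add 0.09862 M of J.
Step 2:
                  A         D         J         M
  init     0.002942    0.9639    0.3864    0.2831
  Δ       -0.001606 -0.003211 -0.004817  0.004817
  eq       0.001337    0.9607    0.3816    0.2879
  solve Keq expr → x = 0.001606; check Q = 348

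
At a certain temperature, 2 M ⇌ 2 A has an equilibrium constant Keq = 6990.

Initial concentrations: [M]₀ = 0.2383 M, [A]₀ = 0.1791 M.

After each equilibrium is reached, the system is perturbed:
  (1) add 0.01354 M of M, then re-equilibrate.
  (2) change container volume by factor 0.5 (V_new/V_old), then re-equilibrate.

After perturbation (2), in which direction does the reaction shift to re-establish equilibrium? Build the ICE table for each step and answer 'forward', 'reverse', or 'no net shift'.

Direction: no net shift

Q₀ = 0.5649 vs Keq = 6990 ⇒ Q<K, forward
Step 1:
                    M           A
  init         0.2383      0.1791
  Δ           -0.2334      0.2334
  eq         0.004933      0.4125
  solve Keq expr → x = 0.1167; check Q = 6990
Then add 0.01354 M of M.
Step 2:
                    M           A
  init        0.01847      0.4125
  Δ          -0.01338     0.01338
  eq         0.005093      0.4258
  solve Keq expr → x = 0.00669; check Q = 6990
Then change container volume by factor 0.5 (V_new/V_old).
Step 3:
                    M           A
  init        0.01019      0.8517
  Δ                 0           0
  eq          0.01019      0.8517
  solve Keq expr → x = 0; check Q = 6990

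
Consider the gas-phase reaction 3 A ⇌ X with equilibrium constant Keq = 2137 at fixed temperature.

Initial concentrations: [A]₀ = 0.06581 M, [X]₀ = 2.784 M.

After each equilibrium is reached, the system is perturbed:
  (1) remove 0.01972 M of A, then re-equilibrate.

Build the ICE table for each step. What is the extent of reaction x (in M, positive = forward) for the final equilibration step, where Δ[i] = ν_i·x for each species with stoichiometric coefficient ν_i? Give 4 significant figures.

Q₀ = 9768 vs Keq = 2137 ⇒ Q>K, reverse
Step 1:
                   A          X
  init       0.06581      2.784
  Δ          0.04322   -0.01441
  eq           0.109       2.77
  solve Keq expr → x = -0.01441; check Q = 2137
Then remove 0.01972 M of A.
Step 2:
                   A          X
  init       0.08931       2.77
  Δ          0.01963  -0.006545
  eq          0.1089      2.763
  solve Keq expr → x = -0.006545; check Q = 2137

x = -0.006545 M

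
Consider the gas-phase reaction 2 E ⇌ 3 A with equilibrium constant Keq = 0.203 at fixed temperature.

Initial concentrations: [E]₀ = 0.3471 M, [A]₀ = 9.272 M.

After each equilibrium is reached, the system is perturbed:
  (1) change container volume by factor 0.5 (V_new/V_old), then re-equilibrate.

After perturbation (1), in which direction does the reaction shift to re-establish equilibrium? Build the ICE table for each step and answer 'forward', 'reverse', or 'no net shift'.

Q₀ = 6616 vs Keq = 0.203 ⇒ Q>K, reverse
Step 1:
                    E           A
  Initial      0.3471       9.272
  Change        4.985      -7.478
  Equil         5.333       1.794
  solve Keq expr → x = -2.493; check Q = 0.203
Then change container volume by factor 0.5 (V_new/V_old).
Step 2:
                    E           A
  Initial       10.67       3.588
  Change       0.4414     -0.6621
  Equil         11.11       2.926
  solve Keq expr → x = -0.2207; check Q = 0.203

Direction: reverse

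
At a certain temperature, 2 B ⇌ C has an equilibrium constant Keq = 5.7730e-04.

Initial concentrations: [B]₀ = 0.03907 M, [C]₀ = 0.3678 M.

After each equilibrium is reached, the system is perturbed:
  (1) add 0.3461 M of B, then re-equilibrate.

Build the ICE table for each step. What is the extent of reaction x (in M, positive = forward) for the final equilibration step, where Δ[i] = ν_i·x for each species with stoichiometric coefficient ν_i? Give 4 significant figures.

x = 3.7746e-04 M

Q₀ = 240.9 vs Keq = 5.7730e-04 ⇒ Q>K, reverse
Step 1:
                   B          C
  Initial    0.03907     0.3678
  Change      0.7349    -0.3675
  Equil        0.774 3.4583e-04
  solve Keq expr → x = -0.3675; check Q = 5.7730e-04
Then add 0.3461 M of B.
Step 2:
                   B          C
  Initial       1.12 3.4583e-04
  Change  -7.5493e-04 3.7746e-04
  Equil        1.119 7.2329e-04
  solve Keq expr → x = 3.7746e-04; check Q = 5.7730e-04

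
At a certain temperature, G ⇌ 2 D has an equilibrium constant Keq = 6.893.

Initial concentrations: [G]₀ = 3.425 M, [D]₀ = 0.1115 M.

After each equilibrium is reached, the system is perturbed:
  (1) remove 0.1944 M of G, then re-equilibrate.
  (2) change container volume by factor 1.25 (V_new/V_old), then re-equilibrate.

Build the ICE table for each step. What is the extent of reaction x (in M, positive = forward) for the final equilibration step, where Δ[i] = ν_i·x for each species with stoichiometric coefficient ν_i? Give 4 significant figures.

Q₀ = 0.00363 vs Keq = 6.893 ⇒ Q<K, forward
Step 1:
                   G          D
  I            3.425     0.1115
  C           -1.679      3.358
  E            1.746      3.469
  solve Keq expr → x = 1.679; check Q = 6.893
Then remove 0.1944 M of G.
Step 2:
                   G          D
  I            1.552      3.469
  C          0.06534    -0.1307
  E            1.617      3.339
  solve Keq expr → x = -0.06534; check Q = 6.893
Then change container volume by factor 1.25 (V_new/V_old).
Step 3:
                   G          D
  I            1.294      2.671
  C         -0.09922     0.1984
  E            1.194      2.869
  solve Keq expr → x = 0.09922; check Q = 6.893

x = 0.09922 M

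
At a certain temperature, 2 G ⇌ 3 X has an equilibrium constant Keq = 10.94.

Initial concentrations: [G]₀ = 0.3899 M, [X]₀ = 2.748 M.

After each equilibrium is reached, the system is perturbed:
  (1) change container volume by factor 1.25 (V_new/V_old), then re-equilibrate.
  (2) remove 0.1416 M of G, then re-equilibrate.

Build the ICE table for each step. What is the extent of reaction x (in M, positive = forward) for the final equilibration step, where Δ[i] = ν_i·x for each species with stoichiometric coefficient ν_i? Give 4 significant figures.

Q₀ = 136.5 vs Keq = 10.94 ⇒ Q>K, reverse
Step 1:
                   G          X
  init        0.3899      2.748
  Δ           0.4817    -0.7225
  eq          0.8716      2.026
  solve Keq expr → x = -0.2408; check Q = 10.94
Then change container volume by factor 1.25 (V_new/V_old).
Step 2:
                   G          X
  init        0.6972       1.62
  Δ         -0.03928    0.05893
  eq           0.658      1.679
  solve Keq expr → x = 0.01964; check Q = 10.94
Then remove 0.1416 M of G.
Step 3:
                   G          X
  init        0.5164      1.679
  Δ          0.07587    -0.1138
  eq          0.5922      1.566
  solve Keq expr → x = -0.03793; check Q = 10.94

x = -0.03793 M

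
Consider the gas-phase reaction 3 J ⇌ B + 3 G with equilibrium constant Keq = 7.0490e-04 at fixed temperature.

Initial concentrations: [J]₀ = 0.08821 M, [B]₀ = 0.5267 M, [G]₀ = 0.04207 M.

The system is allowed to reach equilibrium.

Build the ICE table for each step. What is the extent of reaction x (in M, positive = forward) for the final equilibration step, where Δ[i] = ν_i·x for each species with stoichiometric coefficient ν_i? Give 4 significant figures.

x = -0.009689 M

Q₀ = 0.05714 vs Keq = 7.0490e-04 ⇒ Q>K, reverse
Step 1:
                   J          B          G
  init       0.08821     0.5267    0.04207
  Δ          0.02907  -0.009689   -0.02907
  eq          0.1173      0.517      0.013
  solve Keq expr → x = -0.009689; check Q = 7.0490e-04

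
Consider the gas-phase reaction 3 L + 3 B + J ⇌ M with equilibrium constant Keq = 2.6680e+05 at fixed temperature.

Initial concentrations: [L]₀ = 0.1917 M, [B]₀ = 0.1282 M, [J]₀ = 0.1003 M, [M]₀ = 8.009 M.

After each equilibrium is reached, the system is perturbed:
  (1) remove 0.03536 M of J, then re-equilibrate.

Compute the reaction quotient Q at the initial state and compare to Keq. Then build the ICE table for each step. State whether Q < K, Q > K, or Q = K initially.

Q₀ = 5.3796e+06 vs Keq = 2.6680e+05 ⇒ Q>K, reverse
Step 1:
                   L          B          J          M
  I           0.1917     0.1282     0.1003      8.009
  C          0.08956    0.08956    0.02985   -0.02985
  E           0.2813     0.2178     0.1302      7.979
  solve Keq expr → x = -0.02985; check Q = 2.6680e+05
Then remove 0.03536 M of J.
Step 2:
                   L          B          J          M
  I           0.2813     0.2178    0.09479      7.979
  C          0.01159    0.01159   0.003862  -0.003862
  E           0.2929     0.2294    0.09866      7.975
  solve Keq expr → x = -0.003862; check Q = 2.6680e+05

Q₀ = 5.3796e+06; Q > K (proceeds reverse)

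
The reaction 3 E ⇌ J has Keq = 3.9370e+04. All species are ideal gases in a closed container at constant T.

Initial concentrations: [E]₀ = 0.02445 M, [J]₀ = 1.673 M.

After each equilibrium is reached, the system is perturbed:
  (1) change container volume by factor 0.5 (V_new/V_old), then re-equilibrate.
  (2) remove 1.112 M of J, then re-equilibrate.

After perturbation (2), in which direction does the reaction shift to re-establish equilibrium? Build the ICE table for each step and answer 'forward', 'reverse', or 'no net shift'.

Direction: forward

Q₀ = 1.1446e+05 vs Keq = 3.9370e+04 ⇒ Q>K, reverse
Step 1:
                    E           J
  Initial     0.02445       1.673
  Change      0.01042   -0.003474
  Equil       0.03487        1.67
  solve Keq expr → x = -0.003474; check Q = 3.9370e+04
Then change container volume by factor 0.5 (V_new/V_old).
Step 2:
                    E           J
  Initial     0.06974       3.339
  Change     -0.02577     0.00859
  Equil       0.04397       3.348
  solve Keq expr → x = 0.00859; check Q = 3.9370e+04
Then remove 1.112 M of J.
Step 3:
                    E           J
  Initial     0.04397       2.236
  Change    -0.005526    0.001842
  Equil       0.03845       2.237
  solve Keq expr → x = 0.001842; check Q = 3.9370e+04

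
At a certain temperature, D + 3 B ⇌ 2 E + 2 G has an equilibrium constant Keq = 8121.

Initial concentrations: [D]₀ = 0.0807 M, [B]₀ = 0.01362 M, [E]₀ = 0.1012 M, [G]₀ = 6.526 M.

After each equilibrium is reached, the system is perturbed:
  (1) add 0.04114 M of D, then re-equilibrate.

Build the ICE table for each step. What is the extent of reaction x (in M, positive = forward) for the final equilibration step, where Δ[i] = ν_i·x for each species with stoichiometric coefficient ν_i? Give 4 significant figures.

x = 0.00165 M

Q₀ = 2.1392e+06 vs Keq = 8121 ⇒ Q>K, reverse
Step 1:
                    D           B           E           G
  init         0.0807     0.01362      0.1012       6.526
  Δ           0.01644     0.04933    -0.03288    -0.03288
  eq          0.09714     0.06295     0.06832       6.493
  solve Keq expr → x = -0.01644; check Q = 8121
Then add 0.04114 M of D.
Step 2:
                    D           B           E           G
  init         0.1383     0.06295     0.06832       6.493
  Δ          -0.00165   -0.004951      0.0033      0.0033
  eq           0.1366       0.058     0.07162       6.496
  solve Keq expr → x = 0.00165; check Q = 8121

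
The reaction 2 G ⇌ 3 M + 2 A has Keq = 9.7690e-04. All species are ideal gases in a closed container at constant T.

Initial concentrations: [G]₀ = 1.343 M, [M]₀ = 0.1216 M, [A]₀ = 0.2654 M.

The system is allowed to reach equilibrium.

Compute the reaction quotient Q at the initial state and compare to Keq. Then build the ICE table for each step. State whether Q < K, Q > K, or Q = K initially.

Q₀ = 7.0218e-05; Q < K (proceeds forward)

Q₀ = 7.0218e-05 vs Keq = 9.7690e-04 ⇒ Q<K, forward
Step 1:
                  G         M         A
  I           1.343    0.1216    0.2654
  C        -0.07707    0.1156   0.07707
  E           1.266    0.2372    0.3425
  solve Keq expr → x = 0.03854; check Q = 9.7690e-04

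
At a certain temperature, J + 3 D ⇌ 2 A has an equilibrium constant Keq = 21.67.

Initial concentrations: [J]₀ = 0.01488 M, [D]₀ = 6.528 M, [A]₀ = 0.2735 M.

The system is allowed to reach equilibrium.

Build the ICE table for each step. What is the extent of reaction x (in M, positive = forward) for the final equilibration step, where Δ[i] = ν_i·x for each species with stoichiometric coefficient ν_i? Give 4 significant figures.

Q₀ = 0.01807 vs Keq = 21.67 ⇒ Q<K, forward
Step 1:
                   J          D          A
  Initial    0.01488      6.528     0.2735
  Change    -0.01486   -0.04459    0.02973
  Equil   1.5569e-05      6.483     0.3032
  solve Keq expr → x = 0.01486; check Q = 21.67

x = 0.01486 M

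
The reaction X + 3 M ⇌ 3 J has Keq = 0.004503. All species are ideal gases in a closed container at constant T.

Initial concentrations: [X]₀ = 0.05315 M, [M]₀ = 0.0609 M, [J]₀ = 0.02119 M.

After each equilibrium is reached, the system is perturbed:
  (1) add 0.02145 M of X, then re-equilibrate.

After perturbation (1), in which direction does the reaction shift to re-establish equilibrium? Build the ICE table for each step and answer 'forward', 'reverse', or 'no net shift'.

Q₀ = 0.7926 vs Keq = 0.004503 ⇒ Q>K, reverse
Step 1:
                  X         M         J
  Initial   0.05315    0.0609   0.02119
  Change   0.005414   0.01624  -0.01624
  Equil     0.05856   0.07714  0.004947
  solve Keq expr → x = -0.005414; check Q = 0.004503
Then add 0.02145 M of X.
Step 2:
                  X         M         J
  Initial   0.08001   0.07714  0.004947
  Change  -1.6758e-04 -5.0275e-04 5.0275e-04
  Equil     0.07985   0.07664   0.00545
  solve Keq expr → x = 1.6758e-04; check Q = 0.004503

Direction: forward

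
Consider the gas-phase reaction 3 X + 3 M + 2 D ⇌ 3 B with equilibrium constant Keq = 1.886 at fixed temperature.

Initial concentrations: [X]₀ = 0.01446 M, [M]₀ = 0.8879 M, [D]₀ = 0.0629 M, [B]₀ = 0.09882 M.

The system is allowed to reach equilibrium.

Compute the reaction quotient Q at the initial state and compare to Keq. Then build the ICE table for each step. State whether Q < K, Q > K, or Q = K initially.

Q₀ = 1.1525e+05 vs Keq = 1.886 ⇒ Q>K, reverse
Step 1:
                  X         M         D         B
  init      0.01446    0.8879    0.0629   0.09882
  Δ         0.07426   0.07426    0.0495  -0.07426
  eq        0.08872    0.9622    0.1124   0.02456
  solve Keq expr → x = -0.02475; check Q = 1.886

Q₀ = 1.1525e+05; Q > K (proceeds reverse)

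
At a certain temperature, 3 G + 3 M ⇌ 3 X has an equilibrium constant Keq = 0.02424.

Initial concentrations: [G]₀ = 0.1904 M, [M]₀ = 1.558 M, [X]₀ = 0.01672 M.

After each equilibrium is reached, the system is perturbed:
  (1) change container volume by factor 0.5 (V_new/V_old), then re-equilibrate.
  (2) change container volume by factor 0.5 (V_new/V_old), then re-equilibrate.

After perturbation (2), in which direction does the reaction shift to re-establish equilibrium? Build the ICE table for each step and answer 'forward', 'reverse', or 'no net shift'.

Q₀ = 1.7906e-04 vs Keq = 0.02424 ⇒ Q<K, forward
Step 1:
                  G         M         X
  Initial    0.1904     1.558   0.01672
  Change   -0.04632  -0.04632   0.04632
  Equil      0.1441     1.512   0.06304
  solve Keq expr → x = 0.01544; check Q = 0.02424
Then change container volume by factor 0.5 (V_new/V_old).
Step 2:
                  G         M         X
  Initial    0.2882     3.023    0.1261
  Change     -0.065    -0.065     0.065
  Equil      0.2232     2.958    0.1911
  solve Keq expr → x = 0.02167; check Q = 0.02424
Then change container volume by factor 0.5 (V_new/V_old).
Step 3:
                  G         M         X
  Initial    0.4463     5.917    0.3821
  Change    -0.1364   -0.1364    0.1364
  Equil        0.31      5.78    0.5185
  solve Keq expr → x = 0.04546; check Q = 0.02424

Direction: forward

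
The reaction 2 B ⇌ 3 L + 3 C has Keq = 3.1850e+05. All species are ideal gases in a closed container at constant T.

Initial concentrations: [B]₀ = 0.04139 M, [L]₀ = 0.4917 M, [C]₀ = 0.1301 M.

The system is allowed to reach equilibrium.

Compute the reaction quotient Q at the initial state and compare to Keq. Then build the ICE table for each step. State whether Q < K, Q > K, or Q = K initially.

Q₀ = 0.1528; Q < K (proceeds forward)

Q₀ = 0.1528 vs Keq = 3.1850e+05 ⇒ Q<K, forward
Step 1:
                  B         L         C
  init      0.04139    0.4917    0.1301
  Δ        -0.04133   0.06199   0.06199
  eq      6.1463e-05    0.5537    0.1921
  solve Keq expr → x = 0.02066; check Q = 3.1850e+05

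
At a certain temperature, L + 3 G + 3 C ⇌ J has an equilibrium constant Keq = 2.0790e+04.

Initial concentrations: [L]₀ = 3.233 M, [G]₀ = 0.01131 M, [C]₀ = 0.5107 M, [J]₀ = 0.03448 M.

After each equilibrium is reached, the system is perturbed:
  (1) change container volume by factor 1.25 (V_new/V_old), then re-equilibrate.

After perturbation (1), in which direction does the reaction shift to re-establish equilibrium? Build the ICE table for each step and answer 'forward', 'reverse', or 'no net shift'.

Direction: reverse

Q₀ = 5.5345e+04 vs Keq = 2.0790e+04 ⇒ Q>K, reverse
Step 1:
                   L          G          C          J
  init         3.233    0.01131     0.5107    0.03448
  Δ         0.001345   0.004035   0.004035  -0.001345
  eq           3.234    0.01534     0.5147    0.03314
  solve Keq expr → x = -0.001345; check Q = 2.0790e+04
Then change container volume by factor 1.25 (V_new/V_old).
Step 2:
                   L          G          C          J
  init         2.587    0.01228     0.4118    0.02651
  Δ          0.00204   0.006121   0.006121   -0.00204
  eq            2.59     0.0184     0.4179    0.02447
  solve Keq expr → x = -0.00204; check Q = 2.0790e+04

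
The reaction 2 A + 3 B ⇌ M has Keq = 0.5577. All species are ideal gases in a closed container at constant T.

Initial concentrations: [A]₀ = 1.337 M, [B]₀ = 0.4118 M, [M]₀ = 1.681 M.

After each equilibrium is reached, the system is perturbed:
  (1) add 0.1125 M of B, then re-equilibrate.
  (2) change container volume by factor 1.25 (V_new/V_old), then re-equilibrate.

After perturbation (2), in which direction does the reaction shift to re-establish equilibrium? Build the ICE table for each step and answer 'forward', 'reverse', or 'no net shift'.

Q₀ = 13.47 vs Keq = 0.5577 ⇒ Q>K, reverse
Step 1:
                  A         B         M
  Initial     1.337    0.4118     1.681
  Change      0.373    0.5595   -0.1865
  Equil        1.71    0.9713     1.494
  solve Keq expr → x = -0.1865; check Q = 0.5577
Then add 0.1125 M of B.
Step 2:
                  A         B         M
  Initial      1.71     1.084     1.494
  Change   -0.05627   -0.0844   0.02813
  Equil       1.654    0.9994     1.523
  solve Keq expr → x = 0.02813; check Q = 0.5577
Then change container volume by factor 1.25 (V_new/V_old).
Step 3:
                  A         B         M
  Initial     1.323    0.7995     1.218
  Change     0.1293    0.1939  -0.06465
  Equil       1.452    0.9935     1.153
  solve Keq expr → x = -0.06465; check Q = 0.5577

Direction: reverse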